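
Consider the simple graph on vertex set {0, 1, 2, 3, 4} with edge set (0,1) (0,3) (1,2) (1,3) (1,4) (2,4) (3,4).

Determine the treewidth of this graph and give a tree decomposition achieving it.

Treewidth 2.
Bags: B1 = {0, 1, 3}  B2 = {1, 3, 4}  B3 = {1, 2, 4}
Tree: B1–B2, B2–B3

The largest bag has 3 vertices, giving width 2; this decomposition certifies tw(G) ≤ 2. On the other hand G contains the 3-clique {1, 2, 4}. A clique must lie in a single bag of any decomposition, so no decomposition can have width below 2. Combining the bounds, tw(G) = 2.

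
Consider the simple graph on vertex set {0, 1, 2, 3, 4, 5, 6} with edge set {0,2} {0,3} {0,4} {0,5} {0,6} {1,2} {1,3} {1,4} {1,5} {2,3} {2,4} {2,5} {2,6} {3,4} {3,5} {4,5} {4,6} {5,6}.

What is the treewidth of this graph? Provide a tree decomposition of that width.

Treewidth 4.
One such decomposition:
Bags: B1 = {1, 2, 3, 4, 5}  B2 = {0, 2, 3, 4, 5}  B3 = {0, 2, 4, 5, 6}
Tree: B1–B2, B2–B3

Each bag holds 5 vertices, so the decomposition has width 4, which upper-bounds the treewidth. On the other hand G contains the 5-clique {0, 2, 3, 4, 5}. A clique must lie in a single bag of any decomposition, so no decomposition can have width below 4. Hence tw(G) = 4 exactly.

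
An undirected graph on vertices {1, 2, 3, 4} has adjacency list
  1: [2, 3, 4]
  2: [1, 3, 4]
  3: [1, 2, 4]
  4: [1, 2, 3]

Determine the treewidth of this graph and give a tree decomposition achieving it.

Treewidth 3.
One optimal decomposition is:
Bags: B1 = {1, 2, 3, 4}
Tree: (single bag)

With just one bag of size 4, the width is 4 − 1 = 3, so tw(G) ≤ 3. On the other hand G contains the 4-clique {1, 2, 3, 4}. A clique must lie in a single bag of any decomposition, so no decomposition can have width below 3. Therefore the treewidth is 3.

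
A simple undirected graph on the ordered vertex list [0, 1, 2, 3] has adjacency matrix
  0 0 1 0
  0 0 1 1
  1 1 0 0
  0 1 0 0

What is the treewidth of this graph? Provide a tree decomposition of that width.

Every bag has size at most 2, so the width is 2 − 1 = 1 and tw(G) ≤ 1. Any graph with an edge has treewidth ≥ 1, and G has the edge 0–2. The upper and lower bounds meet at 1, so that is the treewidth.

Treewidth 1.
Bags: B1 = {0, 2}  B2 = {1, 2}  B3 = {1, 3}
Tree: B1–B2, B2–B3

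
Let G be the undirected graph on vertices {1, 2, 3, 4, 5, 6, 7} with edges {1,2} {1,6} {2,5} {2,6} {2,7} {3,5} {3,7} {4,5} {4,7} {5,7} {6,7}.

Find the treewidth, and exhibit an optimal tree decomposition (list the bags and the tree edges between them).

Each bag holds 3 vertices, so the decomposition has width 2, which upper-bounds the treewidth. Conversely, {1, 2, 6} is a clique of size 3, and the vertices of any clique must share a bag in every tree decomposition; so some bag has ≥ 3 vertices and tw(G) ≥ 2. Therefore the treewidth is 2.

Treewidth 2.
Bags: B1 = {2, 5, 7}  B2 = {2, 6, 7}  B3 = {4, 5, 7}  B4 = {1, 2, 6}  B5 = {3, 5, 7}
Tree: B1–B2, B1–B3, B2–B4, B1–B5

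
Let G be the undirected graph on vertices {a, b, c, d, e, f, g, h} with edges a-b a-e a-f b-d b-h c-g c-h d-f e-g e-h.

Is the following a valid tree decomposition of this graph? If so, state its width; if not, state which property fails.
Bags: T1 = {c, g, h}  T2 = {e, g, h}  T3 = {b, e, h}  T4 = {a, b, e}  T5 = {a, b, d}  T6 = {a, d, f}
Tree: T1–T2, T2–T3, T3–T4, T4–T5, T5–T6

Yes; width 2.

Vertex coverage: the bags together contain {a, b, c, d, e, f, g, h}, the full vertex set. Edge coverage: each edge of G has both endpoints in at least one bag. Running intersection: for every vertex, the bags containing it form a connected subtree. All three properties hold, so this is a valid tree decomposition of width max|bag| − 1 = 2, and hence tw(G) ≤ 2.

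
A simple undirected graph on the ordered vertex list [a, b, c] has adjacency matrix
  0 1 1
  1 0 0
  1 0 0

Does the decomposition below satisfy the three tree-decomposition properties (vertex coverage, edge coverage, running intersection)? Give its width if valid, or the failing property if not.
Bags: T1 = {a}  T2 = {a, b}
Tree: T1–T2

No — vertex c appears in no bag.

A tree decomposition must satisfy three properties: every vertex lies in some bag; for every edge, both endpoints lie together in some bag; and for every vertex, the bags containing it form a connected subtree. Here vertex c appears in no bag, so the decomposition is invalid.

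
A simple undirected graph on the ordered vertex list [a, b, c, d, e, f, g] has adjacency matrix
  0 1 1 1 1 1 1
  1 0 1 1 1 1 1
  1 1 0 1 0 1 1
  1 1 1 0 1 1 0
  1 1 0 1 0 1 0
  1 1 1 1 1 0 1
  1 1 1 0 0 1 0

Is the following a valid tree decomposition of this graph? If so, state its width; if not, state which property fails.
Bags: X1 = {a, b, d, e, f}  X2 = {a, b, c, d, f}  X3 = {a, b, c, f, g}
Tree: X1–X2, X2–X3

Yes; width 4.

Checking the three conditions: (i) the bags cover all of {a, b, c, d, e, f, g}; (ii) for each edge, some bag contains both endpoints; (iii) the bags containing any fixed vertex form a subtree. All hold, so the decomposition is valid with width 5 − 1 = 4.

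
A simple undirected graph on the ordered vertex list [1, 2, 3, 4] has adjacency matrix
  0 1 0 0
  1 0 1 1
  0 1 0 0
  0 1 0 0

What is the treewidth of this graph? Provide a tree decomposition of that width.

Treewidth 1.
One such decomposition:
Bags: B1 = {1, 2}  B2 = {2, 3}  B3 = {2, 4}
Tree: B1–B2, B2–B3

Every bag has size at most 2, so the width is 2 − 1 = 1 and tw(G) ≤ 1. Any graph with an edge has treewidth ≥ 1, and G has the edge 2–1. Hence tw(G) = 1 exactly.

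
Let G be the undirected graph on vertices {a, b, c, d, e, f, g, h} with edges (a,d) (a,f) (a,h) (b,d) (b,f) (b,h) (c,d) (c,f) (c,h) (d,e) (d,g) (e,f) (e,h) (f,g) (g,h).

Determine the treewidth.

3

A width-3 tree decomposition is:
Bags: B1 = {c, d, f, h}  B2 = {a, d, f, h}  B3 = {d, e, f, h}  B4 = {b, d, f, h}  B5 = {d, f, g, h}
Tree: B1–B2, B2–B3, B3–B4, B4–B5
Each bag holds 4 vertices, so the decomposition has width 3, which upper-bounds the treewidth. For the lower bound: the 4 vertex sets {c,d}, {a,f}, {h}, {e} are disjoint, each induces a connected subgraph, and every pair is joined by at least one edge of G. Contracting each set to a single vertex therefore yields K_{4} as a minor, and since treewidth is minor-monotone, tw(G) ≥ tw(K_{4}) = 3. Combining the bounds, tw(G) = 3.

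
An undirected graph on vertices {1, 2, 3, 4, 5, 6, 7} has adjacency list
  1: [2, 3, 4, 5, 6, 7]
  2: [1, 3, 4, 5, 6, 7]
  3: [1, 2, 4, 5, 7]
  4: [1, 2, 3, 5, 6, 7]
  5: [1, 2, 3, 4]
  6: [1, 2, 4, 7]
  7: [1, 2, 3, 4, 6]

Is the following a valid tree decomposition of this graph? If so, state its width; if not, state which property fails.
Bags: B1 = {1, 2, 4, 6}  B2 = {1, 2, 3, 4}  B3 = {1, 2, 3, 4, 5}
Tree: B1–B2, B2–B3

No — vertex 7 appears in no bag.

A tree decomposition must satisfy three properties: every vertex lies in some bag; for every edge, both endpoints lie together in some bag; and for every vertex, the bags containing it form a connected subtree. Here vertex 7 appears in no bag, so the decomposition is invalid.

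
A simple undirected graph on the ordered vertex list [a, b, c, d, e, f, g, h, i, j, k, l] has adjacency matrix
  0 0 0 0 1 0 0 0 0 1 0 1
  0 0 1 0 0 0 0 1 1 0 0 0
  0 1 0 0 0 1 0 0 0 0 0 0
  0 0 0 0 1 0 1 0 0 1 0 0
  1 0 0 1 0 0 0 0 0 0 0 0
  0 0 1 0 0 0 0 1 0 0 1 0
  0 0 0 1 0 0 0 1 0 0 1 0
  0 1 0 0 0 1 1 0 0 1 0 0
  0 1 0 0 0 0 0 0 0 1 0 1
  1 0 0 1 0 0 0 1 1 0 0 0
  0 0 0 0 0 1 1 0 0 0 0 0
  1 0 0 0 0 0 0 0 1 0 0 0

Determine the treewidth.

3

A width-3 tree decomposition is:
Bags: B1 = {b, c, f, k}  B2 = {b, f, h, k}  B3 = {b, g, h, k}  B4 = {b, g, h, i}  B5 = {g, h, i, j}  B6 = {d, g, i, j}  B7 = {d, i, j, l}  B8 = {a, d, j, l}  B9 = {a, d, e, l}
Tree: B1–B2, B2–B3, B3–B4, B4–B5, B5–B6, B6–B7, B7–B8, B8–B9
The largest bag has 4 vertices, giving width 3; this decomposition certifies tw(G) ≤ 3. For the lower bound: the 4 vertex sets {c,f,k}, {b}, {h}, {d,g,i,j} are disjoint, each induces a connected subgraph, and every pair is joined by at least one edge of G. Contracting each set to a single vertex therefore yields K_{4} as a minor, and since treewidth is minor-monotone, tw(G) ≥ tw(K_{4}) = 3. Combining the bounds, tw(G) = 3.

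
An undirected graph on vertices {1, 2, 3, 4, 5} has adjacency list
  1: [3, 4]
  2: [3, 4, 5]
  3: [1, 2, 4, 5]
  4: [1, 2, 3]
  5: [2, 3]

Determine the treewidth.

A width-2 tree decomposition is:
Bags: B1 = {2, 3, 4}  B2 = {2, 3, 5}  B3 = {1, 3, 4}
Tree: B1–B2, B1–B3
The largest bag has 3 vertices, giving width 2; this decomposition certifies tw(G) ≤ 2. On the other hand G contains the 3-clique {1, 3, 4}. A clique must lie in a single bag of any decomposition, so no decomposition can have width below 2. Therefore the treewidth is 2.

2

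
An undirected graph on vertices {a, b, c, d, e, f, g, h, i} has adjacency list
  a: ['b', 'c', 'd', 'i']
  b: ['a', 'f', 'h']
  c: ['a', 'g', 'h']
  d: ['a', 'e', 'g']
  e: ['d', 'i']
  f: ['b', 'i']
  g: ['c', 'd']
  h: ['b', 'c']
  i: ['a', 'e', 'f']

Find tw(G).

3

A width-3 tree decomposition is:
Bags: B1 = {d, e, f, i}  B2 = {a, d, f, i}  B3 = {a, b, d, f}  B4 = {a, b, d, g}  B5 = {a, b, c, g}  B6 = {b, c, g, h}
Tree: B1–B2, B2–B3, B3–B4, B4–B5, B5–B6
The largest bag has 4 vertices, giving width 3; this decomposition certifies tw(G) ≤ 3. For the lower bound: the 4 vertex sets {e,f,i}, {d}, {a}, {b,c,g,h} are disjoint, each induces a connected subgraph, and every pair is joined by at least one edge of G. Contracting each set to a single vertex therefore yields K_{4} as a minor, and since treewidth is minor-monotone, tw(G) ≥ tw(K_{4}) = 3. Therefore the treewidth is 3.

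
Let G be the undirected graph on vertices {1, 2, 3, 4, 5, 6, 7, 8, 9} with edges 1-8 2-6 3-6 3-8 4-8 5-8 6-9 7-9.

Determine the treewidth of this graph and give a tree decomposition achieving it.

Each bag holds 2 vertices, so the decomposition has width 1, which upper-bounds the treewidth. Any graph with an edge has treewidth ≥ 1, and G has the edge 1–8. Therefore the treewidth is 1.

Treewidth 1.
One optimal decomposition is:
Bags: B1 = {1, 8}  B2 = {3, 8}  B3 = {3, 6}  B4 = {6, 9}  B5 = {7, 9}  B6 = {4, 8}  B7 = {5, 8}  B8 = {2, 6}
Tree: B1–B2, B2–B3, B3–B4, B4–B5, B1–B6, B1–B7, B3–B8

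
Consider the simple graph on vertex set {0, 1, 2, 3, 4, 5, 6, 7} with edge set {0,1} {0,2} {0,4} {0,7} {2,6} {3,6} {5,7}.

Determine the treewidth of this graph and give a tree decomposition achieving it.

Each bag holds 2 vertices, so the decomposition has width 1, which upper-bounds the treewidth. Any graph with an edge has treewidth ≥ 1, and G has the edge 7–0. Combining the bounds, tw(G) = 1.

Treewidth 1.
One optimal decomposition is:
Bags: B1 = {0, 7}  B2 = {0, 1}  B3 = {0, 4}  B4 = {0, 2}  B5 = {2, 6}  B6 = {5, 7}  B7 = {3, 6}
Tree: B1–B2, B1–B3, B1–B4, B4–B5, B1–B6, B5–B7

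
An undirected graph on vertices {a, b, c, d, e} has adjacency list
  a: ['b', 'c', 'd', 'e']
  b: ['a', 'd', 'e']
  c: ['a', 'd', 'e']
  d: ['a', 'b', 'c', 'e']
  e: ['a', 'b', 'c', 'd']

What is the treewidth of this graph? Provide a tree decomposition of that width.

Each bag holds 4 vertices, so the decomposition has width 3, which upper-bounds the treewidth. On the other hand G contains the 4-clique {a, c, d, e}. A clique must lie in a single bag of any decomposition, so no decomposition can have width below 3. Therefore the treewidth is 3.

Treewidth 3.
One such decomposition:
Bags: B1 = {a, c, d, e}  B2 = {a, b, d, e}
Tree: B1–B2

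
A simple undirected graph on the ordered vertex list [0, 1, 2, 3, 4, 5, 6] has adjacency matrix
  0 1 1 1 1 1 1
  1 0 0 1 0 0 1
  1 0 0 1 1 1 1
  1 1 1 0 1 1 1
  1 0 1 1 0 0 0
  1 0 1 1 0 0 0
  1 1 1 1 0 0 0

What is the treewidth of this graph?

A width-3 tree decomposition is:
Bags: B1 = {0, 2, 3, 6}  B2 = {0, 2, 3, 5}  B3 = {0, 2, 3, 4}  B4 = {0, 1, 3, 6}
Tree: B1–B2, B2–B3, B1–B4
Each bag holds 4 vertices, so the decomposition has width 3, which upper-bounds the treewidth. For the lower bound, the 4 vertices {0, 1, 3, 6} are pairwise adjacent, and any tree decomposition puts a clique entirely inside one bag — forcing width ≥ 3. The upper and lower bounds meet at 3, so that is the treewidth.

3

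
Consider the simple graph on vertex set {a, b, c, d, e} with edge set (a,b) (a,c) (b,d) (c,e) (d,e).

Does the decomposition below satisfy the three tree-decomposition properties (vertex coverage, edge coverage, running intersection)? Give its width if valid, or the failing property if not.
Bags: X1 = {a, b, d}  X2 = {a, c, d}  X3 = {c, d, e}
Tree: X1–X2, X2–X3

Every vertex of G appears in some bag (union = {a, b, c, d, e}); every edge is covered by a bag; and for each vertex v the set of bags containing v is connected in the bag tree. The decomposition is therefore valid. The largest bag has 3 vertices, so the width is 2.

Yes; width 2.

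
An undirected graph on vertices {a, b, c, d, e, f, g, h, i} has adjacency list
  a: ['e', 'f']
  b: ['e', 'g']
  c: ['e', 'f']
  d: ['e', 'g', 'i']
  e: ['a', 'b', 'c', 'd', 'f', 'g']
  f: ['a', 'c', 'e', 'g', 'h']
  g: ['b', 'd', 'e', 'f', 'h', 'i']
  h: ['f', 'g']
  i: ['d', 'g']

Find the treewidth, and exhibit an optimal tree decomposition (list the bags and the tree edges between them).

Every bag has size at most 3, so the width is 3 − 1 = 2 and tw(G) ≤ 2. On the other hand G contains the 3-clique {d, e, g}. A clique must lie in a single bag of any decomposition, so no decomposition can have width below 2. The upper and lower bounds meet at 2, so that is the treewidth.

Treewidth 2.
Bags: B1 = {d, e, g}  B2 = {b, e, g}  B3 = {d, g, i}  B4 = {e, f, g}  B5 = {a, e, f}  B6 = {f, g, h}  B7 = {c, e, f}
Tree: B1–B2, B1–B3, B2–B4, B4–B5, B4–B6, B4–B7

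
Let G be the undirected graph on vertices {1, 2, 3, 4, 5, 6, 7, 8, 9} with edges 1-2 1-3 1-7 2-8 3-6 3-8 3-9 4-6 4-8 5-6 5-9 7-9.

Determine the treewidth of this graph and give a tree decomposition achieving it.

Treewidth 3.
One such decomposition:
Bags: B1 = {1, 2, 7, 8}  B2 = {1, 3, 7, 8}  B3 = {3, 7, 8, 9}  B4 = {3, 4, 8, 9}  B5 = {3, 4, 6, 9}  B6 = {4, 5, 6, 9}
Tree: B1–B2, B2–B3, B3–B4, B4–B5, B5–B6

The largest bag has 4 vertices, giving width 3; this decomposition certifies tw(G) ≤ 3. For the lower bound: the 4 vertex sets {1,2,7}, {8}, {3}, {4,5,6,9} are disjoint, each induces a connected subgraph, and every pair is joined by at least one edge of G. Contracting each set to a single vertex therefore yields K_{4} as a minor, and since treewidth is minor-monotone, tw(G) ≥ tw(K_{4}) = 3. Combining the bounds, tw(G) = 3.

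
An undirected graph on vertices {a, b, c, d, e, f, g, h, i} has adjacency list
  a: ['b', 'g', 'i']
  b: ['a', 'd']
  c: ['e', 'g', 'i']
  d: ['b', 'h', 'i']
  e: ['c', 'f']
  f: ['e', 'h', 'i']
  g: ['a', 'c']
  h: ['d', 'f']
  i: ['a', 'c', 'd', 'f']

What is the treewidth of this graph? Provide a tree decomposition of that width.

Every bag has size at most 4, so the width is 4 − 1 = 3 and tw(G) ≤ 3. For the lower bound: the 4 vertex sets {b,d,h}, {f}, {i}, {a,c,e,g} are disjoint, each induces a connected subgraph, and every pair is joined by at least one edge of G. Contracting each set to a single vertex therefore yields K_{4} as a minor, and since treewidth is minor-monotone, tw(G) ≥ tw(K_{4}) = 3. Combining the bounds, tw(G) = 3.

Treewidth 3.
Bags: B1 = {b, d, f, h}  B2 = {b, d, f, i}  B3 = {a, b, f, i}  B4 = {a, e, f, i}  B5 = {a, c, e, i}  B6 = {a, c, e, g}
Tree: B1–B2, B2–B3, B3–B4, B4–B5, B5–B6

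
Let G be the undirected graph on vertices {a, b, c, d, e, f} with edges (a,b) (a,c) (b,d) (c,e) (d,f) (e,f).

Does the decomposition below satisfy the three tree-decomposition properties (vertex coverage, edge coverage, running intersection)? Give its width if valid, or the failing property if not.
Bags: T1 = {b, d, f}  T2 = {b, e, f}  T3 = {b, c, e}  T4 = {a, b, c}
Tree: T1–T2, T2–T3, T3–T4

Checking the three conditions: (i) the bags cover all of {a, b, c, d, e, f}; (ii) for each edge, some bag contains both endpoints; (iii) the bags containing any fixed vertex form a subtree. All hold, so the decomposition is valid with width 3 − 1 = 2.

Yes; width 2.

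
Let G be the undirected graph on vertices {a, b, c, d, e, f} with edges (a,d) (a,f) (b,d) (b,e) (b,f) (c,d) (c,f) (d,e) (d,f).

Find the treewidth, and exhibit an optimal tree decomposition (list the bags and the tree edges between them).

Treewidth 2.
Bags: B1 = {a, d, f}  B2 = {b, d, f}  B3 = {b, d, e}  B4 = {c, d, f}
Tree: B1–B2, B2–B3, B2–B4

The largest bag has 3 vertices, giving width 2; this decomposition certifies tw(G) ≤ 2. On the other hand G contains the 3-clique {b, d, e}. A clique must lie in a single bag of any decomposition, so no decomposition can have width below 2. Combining the bounds, tw(G) = 2.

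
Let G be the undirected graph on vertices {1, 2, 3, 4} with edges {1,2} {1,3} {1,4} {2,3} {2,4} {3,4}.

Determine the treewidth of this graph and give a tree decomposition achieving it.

Treewidth 3.
One optimal decomposition is:
Bags: B1 = {1, 2, 3, 4}
Tree: (single bag)

A single bag containing all 4 vertices is trivially a valid decomposition of width 3. Conversely, {1, 2, 3, 4} is a clique of size 4, and the vertices of any clique must share a bag in every tree decomposition; so some bag has ≥ 4 vertices and tw(G) ≥ 3. Therefore the treewidth is 3.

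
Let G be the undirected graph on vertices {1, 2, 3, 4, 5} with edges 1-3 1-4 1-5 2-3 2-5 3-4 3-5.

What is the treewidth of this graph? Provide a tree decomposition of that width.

Treewidth 2.
One optimal decomposition is:
Bags: B1 = {1, 3, 4}  B2 = {1, 3, 5}  B3 = {2, 3, 5}
Tree: B1–B2, B2–B3

The largest bag has 3 vertices, giving width 2; this decomposition certifies tw(G) ≤ 2. Conversely, {1, 3, 4} is a clique of size 3, and the vertices of any clique must share a bag in every tree decomposition; so some bag has ≥ 3 vertices and tw(G) ≥ 2. Therefore the treewidth is 2.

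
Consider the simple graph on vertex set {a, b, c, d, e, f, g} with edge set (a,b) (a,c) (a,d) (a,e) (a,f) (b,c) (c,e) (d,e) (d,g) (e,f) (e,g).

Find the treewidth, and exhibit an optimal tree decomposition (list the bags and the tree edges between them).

The largest bag has 3 vertices, giving width 2; this decomposition certifies tw(G) ≤ 2. On the other hand G contains the 3-clique {d, e, g}. A clique must lie in a single bag of any decomposition, so no decomposition can have width below 2. The upper and lower bounds meet at 2, so that is the treewidth.

Treewidth 2.
One such decomposition:
Bags: B1 = {d, e, g}  B2 = {a, d, e}  B3 = {a, c, e}  B4 = {a, b, c}  B5 = {a, e, f}
Tree: B1–B2, B2–B3, B3–B4, B2–B5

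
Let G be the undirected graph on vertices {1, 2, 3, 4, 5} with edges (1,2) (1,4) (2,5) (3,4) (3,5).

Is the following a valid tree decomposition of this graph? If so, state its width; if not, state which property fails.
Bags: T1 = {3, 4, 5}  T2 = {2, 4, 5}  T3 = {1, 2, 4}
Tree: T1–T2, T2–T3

Every vertex of G appears in some bag (union = {1, 2, 3, 4, 5}); every edge is covered by a bag; and for each vertex v the set of bags containing v is connected in the bag tree. The decomposition is therefore valid. The largest bag has 3 vertices, so the width is 2.

Yes; width 2.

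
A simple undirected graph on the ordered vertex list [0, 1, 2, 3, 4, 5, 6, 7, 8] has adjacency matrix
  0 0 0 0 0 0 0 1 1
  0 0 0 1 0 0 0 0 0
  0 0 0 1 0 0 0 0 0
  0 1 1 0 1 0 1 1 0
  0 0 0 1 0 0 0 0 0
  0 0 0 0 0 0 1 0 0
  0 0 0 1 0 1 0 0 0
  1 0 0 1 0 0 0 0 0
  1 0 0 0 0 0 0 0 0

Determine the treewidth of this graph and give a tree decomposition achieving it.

Each bag holds 2 vertices, so the decomposition has width 1, which upper-bounds the treewidth. Since G has at least one edge (e.g. 7–3), it is not an edgeless graph, so tw(G) ≥ 1. Combining the bounds, tw(G) = 1.

Treewidth 1.
One optimal decomposition is:
Bags: B1 = {3, 7}  B2 = {1, 3}  B3 = {0, 7}  B4 = {3, 6}  B5 = {3, 4}  B6 = {2, 3}  B7 = {5, 6}  B8 = {0, 8}
Tree: B1–B2, B1–B3, B2–B4, B4–B5, B5–B6, B4–B7, B3–B8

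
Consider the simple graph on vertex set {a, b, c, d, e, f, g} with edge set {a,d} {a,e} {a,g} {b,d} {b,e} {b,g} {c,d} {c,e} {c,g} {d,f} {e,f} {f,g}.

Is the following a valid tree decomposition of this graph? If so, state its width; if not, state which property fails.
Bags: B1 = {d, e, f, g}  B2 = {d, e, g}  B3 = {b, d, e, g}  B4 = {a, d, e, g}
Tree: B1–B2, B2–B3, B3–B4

A tree decomposition must satisfy three properties: every vertex lies in some bag; for every edge, both endpoints lie together in some bag; and for every vertex, the bags containing it form a connected subtree. Here vertex c appears in no bag, so the decomposition is invalid.

No — vertex c appears in no bag.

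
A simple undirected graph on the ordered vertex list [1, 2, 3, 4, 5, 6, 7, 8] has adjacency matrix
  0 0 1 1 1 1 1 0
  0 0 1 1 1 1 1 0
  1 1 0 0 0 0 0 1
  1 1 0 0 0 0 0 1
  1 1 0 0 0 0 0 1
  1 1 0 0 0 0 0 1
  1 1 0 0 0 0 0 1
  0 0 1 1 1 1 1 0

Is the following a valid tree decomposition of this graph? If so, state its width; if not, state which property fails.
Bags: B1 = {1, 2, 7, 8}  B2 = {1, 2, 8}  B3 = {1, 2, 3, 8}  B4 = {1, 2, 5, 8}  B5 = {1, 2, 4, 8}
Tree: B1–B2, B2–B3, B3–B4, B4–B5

No — vertex 6 appears in no bag.

A tree decomposition must satisfy three properties: every vertex lies in some bag; for every edge, both endpoints lie together in some bag; and for every vertex, the bags containing it form a connected subtree. Here vertex 6 appears in no bag, so the decomposition is invalid.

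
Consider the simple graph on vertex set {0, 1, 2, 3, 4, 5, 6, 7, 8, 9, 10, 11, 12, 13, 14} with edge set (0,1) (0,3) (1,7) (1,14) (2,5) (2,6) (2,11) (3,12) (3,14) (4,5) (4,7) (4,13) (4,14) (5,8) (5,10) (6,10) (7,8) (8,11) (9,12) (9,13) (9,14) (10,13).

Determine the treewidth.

3

A width-3 tree decomposition is:
Bags: B1 = {0, 3, 9, 12}  B2 = {0, 3, 9, 14}  B3 = {0, 1, 9, 14}  B4 = {1, 9, 13, 14}  B5 = {1, 4, 13, 14}  B6 = {1, 4, 7, 13}  B7 = {4, 7, 10, 13}  B8 = {4, 5, 7, 10}  B9 = {5, 7, 8, 10}  B10 = {5, 6, 8, 10}  B11 = {2, 5, 6, 8}  B12 = {2, 6, 8, 11}
Tree: B1–B2, B2–B3, B3–B4, B4–B5, B5–B6, B6–B7, B7–B8, B8–B9, B9–B10, B10–B11, B11–B12
Each bag holds 4 vertices, so the decomposition has width 3, which upper-bounds the treewidth. For the lower bound: the 4 vertex sets {0,3,12}, {9}, {14}, {1,4,7,13} are disjoint, each induces a connected subgraph, and every pair is joined by at least one edge of G. Contracting each set to a single vertex therefore yields K_{4} as a minor, and since treewidth is minor-monotone, tw(G) ≥ tw(K_{4}) = 3. The upper and lower bounds meet at 3, so that is the treewidth.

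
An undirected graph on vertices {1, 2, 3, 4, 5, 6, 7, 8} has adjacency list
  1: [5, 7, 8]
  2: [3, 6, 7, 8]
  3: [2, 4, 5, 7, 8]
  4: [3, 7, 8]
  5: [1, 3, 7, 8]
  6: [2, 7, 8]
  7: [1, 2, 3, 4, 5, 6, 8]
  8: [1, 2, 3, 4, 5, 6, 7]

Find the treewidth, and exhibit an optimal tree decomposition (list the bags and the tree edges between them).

The largest bag has 4 vertices, giving width 3; this decomposition certifies tw(G) ≤ 3. For the lower bound, the 4 vertices {1, 5, 7, 8} are pairwise adjacent, and any tree decomposition puts a clique entirely inside one bag — forcing width ≥ 3. Hence tw(G) = 3 exactly.

Treewidth 3.
One optimal decomposition is:
Bags: B1 = {3, 4, 7, 8}  B2 = {2, 3, 7, 8}  B3 = {3, 5, 7, 8}  B4 = {1, 5, 7, 8}  B5 = {2, 6, 7, 8}
Tree: B1–B2, B1–B3, B3–B4, B2–B5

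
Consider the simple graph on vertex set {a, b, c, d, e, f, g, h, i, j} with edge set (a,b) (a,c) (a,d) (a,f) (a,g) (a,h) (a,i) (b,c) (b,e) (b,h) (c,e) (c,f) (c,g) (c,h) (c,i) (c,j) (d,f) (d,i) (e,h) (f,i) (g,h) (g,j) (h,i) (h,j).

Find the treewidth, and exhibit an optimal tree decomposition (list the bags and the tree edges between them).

Treewidth 3.
One such decomposition:
Bags: B1 = {a, c, h, i}  B2 = {a, c, f, i}  B3 = {a, c, g, h}  B4 = {a, b, c, h}  B5 = {b, c, e, h}  B6 = {a, d, f, i}  B7 = {c, g, h, j}
Tree: B1–B2, B1–B3, B3–B4, B4–B5, B2–B6, B3–B7

Every bag has size at most 4, so the width is 4 − 1 = 3 and tw(G) ≤ 3. For the lower bound, the 4 vertices {a, d, f, i} are pairwise adjacent, and any tree decomposition puts a clique entirely inside one bag — forcing width ≥ 3. Combining the bounds, tw(G) = 3.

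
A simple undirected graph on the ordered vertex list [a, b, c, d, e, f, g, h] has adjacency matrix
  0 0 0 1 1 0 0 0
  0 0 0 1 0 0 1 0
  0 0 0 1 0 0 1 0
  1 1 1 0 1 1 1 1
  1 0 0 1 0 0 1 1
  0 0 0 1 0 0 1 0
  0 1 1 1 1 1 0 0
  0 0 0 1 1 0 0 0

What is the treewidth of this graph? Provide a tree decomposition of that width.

Each bag holds 3 vertices, so the decomposition has width 2, which upper-bounds the treewidth. Conversely, {d, e, g} is a clique of size 3, and the vertices of any clique must share a bag in every tree decomposition; so some bag has ≥ 3 vertices and tw(G) ≥ 2. Therefore the treewidth is 2.

Treewidth 2.
One optimal decomposition is:
Bags: B1 = {c, d, g}  B2 = {b, d, g}  B3 = {d, e, g}  B4 = {d, f, g}  B5 = {a, d, e}  B6 = {d, e, h}
Tree: B1–B2, B1–B3, B1–B4, B3–B5, B5–B6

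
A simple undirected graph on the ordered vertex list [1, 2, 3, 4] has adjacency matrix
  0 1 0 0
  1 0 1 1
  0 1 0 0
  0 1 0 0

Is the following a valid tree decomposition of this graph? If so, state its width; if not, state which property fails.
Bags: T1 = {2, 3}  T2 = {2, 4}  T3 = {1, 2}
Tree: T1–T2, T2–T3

Every vertex of G appears in some bag (union = {1, 2, 3, 4}); every edge is covered by a bag; and for each vertex v the set of bags containing v is connected in the bag tree. The decomposition is therefore valid. The largest bag has 2 vertices, so the width is 1.

Yes; width 1.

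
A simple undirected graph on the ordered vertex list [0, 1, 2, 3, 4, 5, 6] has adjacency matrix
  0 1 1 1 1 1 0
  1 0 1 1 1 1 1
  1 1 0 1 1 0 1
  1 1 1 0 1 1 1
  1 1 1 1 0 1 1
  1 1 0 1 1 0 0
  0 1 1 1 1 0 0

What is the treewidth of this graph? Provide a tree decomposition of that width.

Treewidth 4.
One optimal decomposition is:
Bags: B1 = {0, 1, 2, 3, 4}  B2 = {0, 1, 3, 4, 5}  B3 = {1, 2, 3, 4, 6}
Tree: B1–B2, B1–B3

Each bag holds 5 vertices, so the decomposition has width 4, which upper-bounds the treewidth. Conversely, {0, 1, 2, 3, 4} is a clique of size 5, and the vertices of any clique must share a bag in every tree decomposition; so some bag has ≥ 5 vertices and tw(G) ≥ 4. Therefore the treewidth is 4.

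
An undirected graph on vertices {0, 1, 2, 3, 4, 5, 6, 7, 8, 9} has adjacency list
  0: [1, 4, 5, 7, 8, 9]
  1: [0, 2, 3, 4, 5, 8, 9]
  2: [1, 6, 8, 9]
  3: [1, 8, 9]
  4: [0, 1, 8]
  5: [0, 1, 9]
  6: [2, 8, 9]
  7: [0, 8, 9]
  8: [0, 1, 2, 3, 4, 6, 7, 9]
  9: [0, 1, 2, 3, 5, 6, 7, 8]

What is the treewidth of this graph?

A width-3 tree decomposition is:
Bags: B1 = {1, 2, 8, 9}  B2 = {2, 6, 8, 9}  B3 = {0, 1, 8, 9}  B4 = {0, 1, 4, 8}  B5 = {1, 3, 8, 9}  B6 = {0, 1, 5, 9}  B7 = {0, 7, 8, 9}
Tree: B1–B2, B1–B3, B3–B4, B3–B5, B3–B6, B3–B7
Each bag holds 4 vertices, so the decomposition has width 3, which upper-bounds the treewidth. For the lower bound, the 4 vertices {0, 1, 8, 9} are pairwise adjacent, and any tree decomposition puts a clique entirely inside one bag — forcing width ≥ 3. Therefore the treewidth is 3.

3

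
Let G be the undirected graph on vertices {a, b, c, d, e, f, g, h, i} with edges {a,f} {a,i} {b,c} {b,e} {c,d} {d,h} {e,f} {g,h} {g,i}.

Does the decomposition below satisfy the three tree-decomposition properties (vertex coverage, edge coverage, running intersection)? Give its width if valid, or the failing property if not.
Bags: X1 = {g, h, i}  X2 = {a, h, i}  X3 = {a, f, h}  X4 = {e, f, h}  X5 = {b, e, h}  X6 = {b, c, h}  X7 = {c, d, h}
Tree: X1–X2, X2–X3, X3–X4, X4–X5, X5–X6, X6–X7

Checking the three conditions: (i) the bags cover all of {a, b, c, d, e, f, g, h, i}; (ii) for each edge, some bag contains both endpoints; (iii) the bags containing any fixed vertex form a subtree. All hold, so the decomposition is valid with width 3 − 1 = 2.

Yes; width 2.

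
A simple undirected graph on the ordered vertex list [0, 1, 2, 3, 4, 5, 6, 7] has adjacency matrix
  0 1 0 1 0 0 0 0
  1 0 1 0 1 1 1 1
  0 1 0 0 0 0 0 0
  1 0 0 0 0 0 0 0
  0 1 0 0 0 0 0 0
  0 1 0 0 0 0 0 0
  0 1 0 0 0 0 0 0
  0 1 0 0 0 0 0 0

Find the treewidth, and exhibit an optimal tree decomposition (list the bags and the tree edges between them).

Treewidth 1.
Bags: B1 = {0, 1}  B2 = {1, 4}  B3 = {1, 5}  B4 = {1, 2}  B5 = {0, 3}  B6 = {1, 6}  B7 = {1, 7}
Tree: B1–B2, B1–B3, B3–B4, B1–B5, B1–B6, B1–B7

Every bag has size at most 2, so the width is 2 − 1 = 1 and tw(G) ≤ 1. Any graph with an edge has treewidth ≥ 1, and G has the edge 1–0. Combining the bounds, tw(G) = 1.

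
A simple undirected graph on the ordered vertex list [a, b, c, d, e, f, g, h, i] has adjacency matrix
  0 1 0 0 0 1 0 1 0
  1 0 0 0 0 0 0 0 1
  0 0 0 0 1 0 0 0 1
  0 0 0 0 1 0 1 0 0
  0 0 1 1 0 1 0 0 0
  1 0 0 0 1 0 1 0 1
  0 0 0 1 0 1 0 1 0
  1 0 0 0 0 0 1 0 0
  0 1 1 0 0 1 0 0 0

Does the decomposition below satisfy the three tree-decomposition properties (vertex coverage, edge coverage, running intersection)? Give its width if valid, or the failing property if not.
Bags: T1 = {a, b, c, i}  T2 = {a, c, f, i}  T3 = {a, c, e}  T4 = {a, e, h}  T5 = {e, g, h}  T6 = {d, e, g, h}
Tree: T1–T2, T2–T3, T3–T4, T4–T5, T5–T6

No — edge (f,e) lies in no bag.

A tree decomposition must satisfy three properties: every vertex lies in some bag; for every edge, both endpoints lie together in some bag; and for every vertex, the bags containing it form a connected subtree. Here edge (f,e) lies in no bag, so the decomposition is invalid.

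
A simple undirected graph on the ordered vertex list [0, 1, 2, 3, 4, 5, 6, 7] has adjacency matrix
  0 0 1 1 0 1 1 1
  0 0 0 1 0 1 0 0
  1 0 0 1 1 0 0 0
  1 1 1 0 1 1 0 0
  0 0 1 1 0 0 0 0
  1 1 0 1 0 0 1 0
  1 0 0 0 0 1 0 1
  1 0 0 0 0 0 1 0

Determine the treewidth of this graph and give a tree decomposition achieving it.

Every bag has size at most 3, so the width is 3 − 1 = 2 and tw(G) ≤ 2. Conversely, {0, 2, 3} is a clique of size 3, and the vertices of any clique must share a bag in every tree decomposition; so some bag has ≥ 3 vertices and tw(G) ≥ 2. Hence tw(G) = 2 exactly.

Treewidth 2.
Bags: B1 = {0, 2, 3}  B2 = {0, 3, 5}  B3 = {0, 5, 6}  B4 = {1, 3, 5}  B5 = {2, 3, 4}  B6 = {0, 6, 7}
Tree: B1–B2, B2–B3, B2–B4, B1–B5, B3–B6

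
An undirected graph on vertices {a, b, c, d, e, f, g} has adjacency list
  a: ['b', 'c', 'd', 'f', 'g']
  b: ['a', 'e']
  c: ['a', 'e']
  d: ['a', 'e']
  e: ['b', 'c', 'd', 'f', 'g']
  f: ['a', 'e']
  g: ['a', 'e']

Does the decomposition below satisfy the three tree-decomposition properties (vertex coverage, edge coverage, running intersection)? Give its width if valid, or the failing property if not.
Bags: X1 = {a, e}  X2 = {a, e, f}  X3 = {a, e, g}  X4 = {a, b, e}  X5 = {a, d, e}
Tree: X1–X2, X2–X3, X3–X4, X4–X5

A tree decomposition must satisfy three properties: every vertex lies in some bag; for every edge, both endpoints lie together in some bag; and for every vertex, the bags containing it form a connected subtree. Here vertex c appears in no bag, so the decomposition is invalid.

No — vertex c appears in no bag.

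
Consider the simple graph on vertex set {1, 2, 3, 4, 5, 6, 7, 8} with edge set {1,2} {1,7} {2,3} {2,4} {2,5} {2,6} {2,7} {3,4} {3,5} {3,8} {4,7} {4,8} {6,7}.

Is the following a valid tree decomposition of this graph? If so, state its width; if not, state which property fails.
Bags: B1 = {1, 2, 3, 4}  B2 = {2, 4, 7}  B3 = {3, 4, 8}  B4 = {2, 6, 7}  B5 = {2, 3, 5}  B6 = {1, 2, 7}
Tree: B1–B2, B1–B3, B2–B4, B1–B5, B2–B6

No — bags containing vertex 1 are not connected in the tree.

A tree decomposition must satisfy three properties: every vertex lies in some bag; for every edge, both endpoints lie together in some bag; and for every vertex, the bags containing it form a connected subtree. Here bags containing vertex 1 are not connected in the tree, so the decomposition is invalid.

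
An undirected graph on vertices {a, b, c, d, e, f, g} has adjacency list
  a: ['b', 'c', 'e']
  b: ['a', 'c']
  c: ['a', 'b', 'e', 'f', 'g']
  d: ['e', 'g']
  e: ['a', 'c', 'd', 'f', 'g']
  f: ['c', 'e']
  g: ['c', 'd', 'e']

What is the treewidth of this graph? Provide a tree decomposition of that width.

Treewidth 2.
One such decomposition:
Bags: B1 = {c, e, f}  B2 = {c, e, g}  B3 = {a, c, e}  B4 = {d, e, g}  B5 = {a, b, c}
Tree: B1–B2, B2–B3, B2–B4, B3–B5

The largest bag has 3 vertices, giving width 2; this decomposition certifies tw(G) ≤ 2. Conversely, {d, e, g} is a clique of size 3, and the vertices of any clique must share a bag in every tree decomposition; so some bag has ≥ 3 vertices and tw(G) ≥ 2. Combining the bounds, tw(G) = 2.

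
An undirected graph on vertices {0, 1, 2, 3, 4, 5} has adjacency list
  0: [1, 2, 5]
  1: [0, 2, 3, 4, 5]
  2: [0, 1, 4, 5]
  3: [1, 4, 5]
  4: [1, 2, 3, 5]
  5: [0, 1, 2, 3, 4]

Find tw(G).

3

A width-3 tree decomposition is:
Bags: B1 = {1, 3, 4, 5}  B2 = {1, 2, 4, 5}  B3 = {0, 1, 2, 5}
Tree: B1–B2, B2–B3
Each bag holds 4 vertices, so the decomposition has width 3, which upper-bounds the treewidth. For the lower bound, the 4 vertices {0, 1, 2, 5} are pairwise adjacent, and any tree decomposition puts a clique entirely inside one bag — forcing width ≥ 3. Therefore the treewidth is 3.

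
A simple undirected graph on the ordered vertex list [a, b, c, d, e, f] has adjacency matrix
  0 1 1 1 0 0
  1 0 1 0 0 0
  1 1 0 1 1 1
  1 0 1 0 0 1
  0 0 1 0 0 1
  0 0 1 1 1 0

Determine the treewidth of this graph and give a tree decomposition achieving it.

Treewidth 2.
Bags: B1 = {c, d, f}  B2 = {c, e, f}  B3 = {a, c, d}  B4 = {a, b, c}
Tree: B1–B2, B1–B3, B3–B4

Every bag has size at most 3, so the width is 3 − 1 = 2 and tw(G) ≤ 2. On the other hand G contains the 3-clique {a, c, d}. A clique must lie in a single bag of any decomposition, so no decomposition can have width below 2. Hence tw(G) = 2 exactly.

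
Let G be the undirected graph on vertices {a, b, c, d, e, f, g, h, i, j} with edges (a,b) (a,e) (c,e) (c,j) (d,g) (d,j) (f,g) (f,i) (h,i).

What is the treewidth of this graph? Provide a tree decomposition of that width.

Every bag has size at most 2, so the width is 2 − 1 = 1 and tw(G) ≤ 1. G has an edge, so its treewidth is at least 1. Hence tw(G) = 1 exactly.

Treewidth 1.
One optimal decomposition is:
Bags: B1 = {h, i}  B2 = {f, i}  B3 = {f, g}  B4 = {d, g}  B5 = {d, j}  B6 = {c, j}  B7 = {c, e}  B8 = {a, e}  B9 = {a, b}
Tree: B1–B2, B2–B3, B3–B4, B4–B5, B5–B6, B6–B7, B7–B8, B8–B9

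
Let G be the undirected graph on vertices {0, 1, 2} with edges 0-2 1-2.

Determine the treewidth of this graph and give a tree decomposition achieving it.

The largest bag has 2 vertices, giving width 1; this decomposition certifies tw(G) ≤ 1. Since G has at least one edge (e.g. 2–0), it is not an edgeless graph, so tw(G) ≥ 1. Combining the bounds, tw(G) = 1.

Treewidth 1.
Bags: B1 = {0, 2}  B2 = {1, 2}
Tree: B1–B2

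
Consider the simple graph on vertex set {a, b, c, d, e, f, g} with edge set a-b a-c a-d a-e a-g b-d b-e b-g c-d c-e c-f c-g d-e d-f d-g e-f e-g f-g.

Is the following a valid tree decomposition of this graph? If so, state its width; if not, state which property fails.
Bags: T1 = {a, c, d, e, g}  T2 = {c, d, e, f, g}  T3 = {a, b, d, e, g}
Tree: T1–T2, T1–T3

Checking the three conditions: (i) the bags cover all of {a, b, c, d, e, f, g}; (ii) for each edge, some bag contains both endpoints; (iii) the bags containing any fixed vertex form a subtree. All hold, so the decomposition is valid with width 5 − 1 = 4.

Yes; width 4.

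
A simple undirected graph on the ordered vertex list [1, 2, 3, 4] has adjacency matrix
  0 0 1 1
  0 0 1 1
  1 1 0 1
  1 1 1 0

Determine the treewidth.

A width-2 tree decomposition is:
Bags: B1 = {2, 3, 4}  B2 = {1, 3, 4}
Tree: B1–B2
Every bag has size at most 3, so the width is 3 − 1 = 2 and tw(G) ≤ 2. For the lower bound, the 3 vertices {1, 3, 4} are pairwise adjacent, and any tree decomposition puts a clique entirely inside one bag — forcing width ≥ 2. Combining the bounds, tw(G) = 2.

2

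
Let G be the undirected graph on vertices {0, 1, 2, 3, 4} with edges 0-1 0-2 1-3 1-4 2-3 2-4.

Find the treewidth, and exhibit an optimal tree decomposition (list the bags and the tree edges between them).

The largest bag has 3 vertices, giving width 2; this decomposition certifies tw(G) ≤ 2. The edges 4–1–0–2–4 form a cycle, so G is not a tree and its treewidth is at least 2. Hence tw(G) = 2 exactly.

Treewidth 2.
One such decomposition:
Bags: B1 = {1, 2, 4}  B2 = {0, 1, 2}  B3 = {1, 2, 3}
Tree: B1–B2, B2–B3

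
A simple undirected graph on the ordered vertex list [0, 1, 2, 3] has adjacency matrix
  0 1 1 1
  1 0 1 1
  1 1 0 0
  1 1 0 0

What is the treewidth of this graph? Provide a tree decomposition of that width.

Treewidth 2.
One such decomposition:
Bags: B1 = {0, 1, 2}  B2 = {0, 1, 3}
Tree: B1–B2

The largest bag has 3 vertices, giving width 2; this decomposition certifies tw(G) ≤ 2. On the other hand G contains the 3-clique {0, 1, 2}. A clique must lie in a single bag of any decomposition, so no decomposition can have width below 2. Therefore the treewidth is 2.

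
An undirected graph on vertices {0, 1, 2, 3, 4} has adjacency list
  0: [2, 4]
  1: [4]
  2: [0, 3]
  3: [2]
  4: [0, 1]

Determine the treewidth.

1

A width-1 tree decomposition is:
Bags: B1 = {0, 2}  B2 = {0, 4}  B3 = {2, 3}  B4 = {1, 4}
Tree: B1–B2, B1–B3, B2–B4
Every bag has size at most 2, so the width is 2 − 1 = 1 and tw(G) ≤ 1. G has an edge, so its treewidth is at least 1. Combining the bounds, tw(G) = 1.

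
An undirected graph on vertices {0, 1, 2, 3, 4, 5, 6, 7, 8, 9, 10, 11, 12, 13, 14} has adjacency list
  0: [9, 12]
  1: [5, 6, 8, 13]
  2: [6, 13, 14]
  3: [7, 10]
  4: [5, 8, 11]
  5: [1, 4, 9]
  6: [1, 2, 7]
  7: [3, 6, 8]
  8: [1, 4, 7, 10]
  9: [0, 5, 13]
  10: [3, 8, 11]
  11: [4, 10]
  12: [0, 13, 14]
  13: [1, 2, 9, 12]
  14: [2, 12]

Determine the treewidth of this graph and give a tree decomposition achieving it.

Each bag holds 4 vertices, so the decomposition has width 3, which upper-bounds the treewidth. For the lower bound: the 4 vertex sets {0,12,14}, {9}, {13}, {1,2,5,6} are disjoint, each induces a connected subgraph, and every pair is joined by at least one edge of G. Contracting each set to a single vertex therefore yields K_{4} as a minor, and since treewidth is minor-monotone, tw(G) ≥ tw(K_{4}) = 3. Hence tw(G) = 3 exactly.

Treewidth 3.
Bags: B1 = {0, 9, 12, 14}  B2 = {9, 12, 13, 14}  B3 = {2, 9, 13, 14}  B4 = {2, 5, 9, 13}  B5 = {1, 2, 5, 13}  B6 = {1, 2, 5, 6}  B7 = {1, 4, 5, 6}  B8 = {1, 4, 6, 8}  B9 = {4, 6, 7, 8}  B10 = {4, 7, 8, 11}  B11 = {7, 8, 10, 11}  B12 = {3, 7, 10, 11}
Tree: B1–B2, B2–B3, B3–B4, B4–B5, B5–B6, B6–B7, B7–B8, B8–B9, B9–B10, B10–B11, B11–B12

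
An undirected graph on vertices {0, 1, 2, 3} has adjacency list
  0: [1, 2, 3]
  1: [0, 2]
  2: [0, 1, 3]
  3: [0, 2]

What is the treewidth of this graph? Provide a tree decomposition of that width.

Treewidth 2.
One optimal decomposition is:
Bags: B1 = {0, 1, 2}  B2 = {0, 2, 3}
Tree: B1–B2

Each bag holds 3 vertices, so the decomposition has width 2, which upper-bounds the treewidth. On the other hand G contains the 3-clique {0, 1, 2}. A clique must lie in a single bag of any decomposition, so no decomposition can have width below 2. Therefore the treewidth is 2.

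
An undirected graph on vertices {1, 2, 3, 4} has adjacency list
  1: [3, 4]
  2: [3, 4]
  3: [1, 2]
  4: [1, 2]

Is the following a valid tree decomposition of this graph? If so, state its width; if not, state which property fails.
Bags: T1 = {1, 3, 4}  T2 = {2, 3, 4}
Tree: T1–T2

Checking the three conditions: (i) the bags cover all of {1, 2, 3, 4}; (ii) for each edge, some bag contains both endpoints; (iii) the bags containing any fixed vertex form a subtree. All hold, so the decomposition is valid with width 3 − 1 = 2.

Yes; width 2.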